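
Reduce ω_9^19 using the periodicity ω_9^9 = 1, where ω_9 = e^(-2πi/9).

Since ω_9^9 = 1, powers reduce modulo 9.
19 mod 9 = 1
So ω_9^19 = ω_9^1 = e^(-2πi·1/9)

ω_9^19 = ω_9^1 = 0.7660-0.6428i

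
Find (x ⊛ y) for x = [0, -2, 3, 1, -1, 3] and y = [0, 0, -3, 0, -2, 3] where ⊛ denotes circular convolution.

(x ⊛ y)[n] = Σ(m=0 to 5) x[m] · y[(n-m) mod 6]

Computing each output sample:
(x ⊛ y)[0] = -9
(x ⊛ y)[1] = -2
(x ⊛ y)[2] = 5
(x ⊛ y)[3] = -3
(x ⊛ y)[4] = 0
(x ⊛ y)[5] = 1

x ⊛ y = [-9, -2, 5, -3, 0, 1]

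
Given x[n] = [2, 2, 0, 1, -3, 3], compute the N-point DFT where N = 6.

X[k] = Σ(n=0 to 5) x[n] · ω_6^(nk)
where ω_6 = e^(-2πi/6)

Computing each X[k]:
X[0] = 5
X[1] = 5.0000-1.7321i
X[2] = 2.0000+3.4641i
X[3] = -7
X[4] = 2.0000-3.4641i
X[5] = 5.0000+1.7321i

X = [5, 5.0000-1.7321i, 2.0000+3.4641i, -7, 2.0000-3.4641i, 5.0000+1.7321i]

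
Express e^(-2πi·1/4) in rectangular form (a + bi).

ω_4^1 = e^(-2πi·1/4)
= cos(-2π·1/4) + i·sin(-2π·1/4)
= cos(-2π/4) + i·sin(-2π/4)

ω_4^1 = cos(-2π/4) + i·sin(-2π/4) = -1i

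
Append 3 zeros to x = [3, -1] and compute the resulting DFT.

Original 2-point DFT: [2, 4]
Zero-padded 5-point DFT provides frequency interpolation.

DFT_5([x, 0, ...]) = [2, 2.6910+0.9511i, 3.8090+0.5878i, 3.8090-0.5878i, 2.6910-0.9511i]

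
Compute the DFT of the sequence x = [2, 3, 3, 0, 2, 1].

X[k] = Σ(n=0 to 5) x[n] · ω_6^(nk)
where ω_6 = e^(-2πi/6)

Computing each X[k]:
X[0] = 11
X[1] = 1.5000-2.5981i
X[2] = -2.5000-0.8660i
X[3] = 3
X[4] = -2.5000+0.8660i
X[5] = 1.5000+2.5981i

X = [11, 1.5000-2.5981i, -2.5000-0.8660i, 3, -2.5000+0.8660i, 1.5000+2.5981i]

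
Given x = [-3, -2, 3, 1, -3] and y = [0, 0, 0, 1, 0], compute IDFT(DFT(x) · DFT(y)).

(x ⊛ y)[n] = Σ(m=0 to 4) x[m] · y[(n-m) mod 5]

Computing each output sample:
(x ⊛ y)[0] = 3
(x ⊛ y)[1] = 1
(x ⊛ y)[2] = -3
(x ⊛ y)[3] = -3
(x ⊛ y)[4] = -2

x ⊛ y = [3, 1, -3, -3, -2]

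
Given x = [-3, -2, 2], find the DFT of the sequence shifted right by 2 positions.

Time shift by 2: X_shifted[k] = ω_3^(2k) · X[k]
Shifted x = [-2, 2, -3]

DFT(x[n-2]) = [-3, -1.5000-4.3301i, -1.5000+4.3301i]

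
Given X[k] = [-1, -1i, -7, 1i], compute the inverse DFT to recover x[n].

x[n] = (1/4) Σ(k=0 to 3) X[k] · e^(2πikn/4)

Computing each x[n]:
x[0] = -2
x[1] = 2
x[2] = -2
x[3] = 1

x = [-2, 2, -2, 1]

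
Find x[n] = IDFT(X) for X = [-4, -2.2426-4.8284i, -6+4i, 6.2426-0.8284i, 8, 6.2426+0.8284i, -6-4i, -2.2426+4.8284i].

x[n] = (1/8) Σ(k=0 to 7) X[k] · e^(2πikn/8)

Computing each x[n]:
x[0] = 0
x[1] = -3
x[2] = 3
x[3] = 2
x[4] = -2
x[5] = -2
x[6] = 1
x[7] = -3

x = [0, -3, 3, 2, -2, -2, 1, -3]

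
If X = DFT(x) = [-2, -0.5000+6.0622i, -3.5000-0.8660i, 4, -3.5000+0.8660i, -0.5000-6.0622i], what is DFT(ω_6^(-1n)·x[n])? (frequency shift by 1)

Modulation property: DFT(ω_6^(-1n)·x[n]) = X[(k-1) mod 6], so circularly shift X by 1 positions.

X[k-1] = [-0.5000-6.0622i, -2, -0.5000+6.0622i, -3.5000-0.8660i, 4, -3.5000+0.8660i]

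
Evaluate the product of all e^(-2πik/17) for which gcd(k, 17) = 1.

The primitive 17th roots of unity are ω_17^k for k coprime to 17: k ∈ {1, 2, 3, 4, 5, 6, 7, 8, 9, 10, 11, 12, 13, 14, 15, 16}
Their product equals the constant term of the cyclotomic polynomial Φ_17(x) up to sign.
For n ≥ 3, the product of all primitive nth roots of unity is 1. (For n=1 it is 1; for n=2 it is -1.)

1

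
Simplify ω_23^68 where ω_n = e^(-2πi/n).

Since ω_23^23 = 1, powers reduce modulo 23.
68 mod 23 = 22
So ω_23^68 = ω_23^22 = e^(-2πi·22/23)

ω_23^68 = ω_23^22 = 0.9629+0.2698i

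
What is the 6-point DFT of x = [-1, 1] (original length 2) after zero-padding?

Original 2-point DFT: [0, -2]
Zero-padded 6-point DFT provides frequency interpolation.

DFT_6([x, 0, ...]) = [0, -0.5000-0.8660i, -1.5000-0.8660i, -2, -1.5000+0.8660i, -0.5000+0.8660i]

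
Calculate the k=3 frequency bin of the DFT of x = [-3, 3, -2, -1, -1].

X[3] = Σ(n=0 to 4) x[n] · ω_5^(3n) where ω_5 = e^(-2πi/5)
= (-3)·ω_5^0 + (3)·ω_5^3 + (-2)·ω_5^6 + (-1)·ω_5^9 + (-1)·ω_5^12

X[3] = -5.5451+3.3022i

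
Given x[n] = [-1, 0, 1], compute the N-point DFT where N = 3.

X[k] = Σ(n=0 to 2) x[n] · ω_3^(nk)
where ω_3 = e^(-2πi/3)

Computing each X[k]:
X[0] = 0
X[1] = -1.5000+0.8660i
X[2] = -1.5000-0.8660i

X = [0, -1.5000+0.8660i, -1.5000-0.8660i]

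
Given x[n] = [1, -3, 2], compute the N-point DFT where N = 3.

X[k] = Σ(n=0 to 2) x[n] · ω_3^(nk)
where ω_3 = e^(-2πi/3)

Computing each X[k]:
X[0] = 0
X[1] = 1.5000+4.3301i
X[2] = 1.5000-4.3301i

X = [0, 1.5000+4.3301i, 1.5000-4.3301i]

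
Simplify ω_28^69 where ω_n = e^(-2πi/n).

Since ω_28^28 = 1, powers reduce modulo 28.
69 mod 28 = 13
So ω_28^69 = ω_28^13 = e^(-2πi·13/28)

ω_28^69 = ω_28^13 = -0.9749-0.2225i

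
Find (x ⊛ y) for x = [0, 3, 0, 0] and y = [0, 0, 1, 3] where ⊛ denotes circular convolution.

(x ⊛ y)[n] = Σ(m=0 to 3) x[m] · y[(n-m) mod 4]

Computing each output sample:
(x ⊛ y)[0] = 9
(x ⊛ y)[1] = 0
(x ⊛ y)[2] = 0
(x ⊛ y)[3] = 3

x ⊛ y = [9, 0, 0, 3]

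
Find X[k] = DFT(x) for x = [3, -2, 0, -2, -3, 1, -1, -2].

X[k] = Σ(n=0 to 7) x[n] · ω_8^(nk)
where ω_8 = e^(-2πi/8)

Computing each X[k]:
X[0] = -6
X[1] = 3.8787+1.1213i
X[2] = 1-3i
X[3] = 8.1213+3.1213i
X[4] = 4
X[5] = 8.1213-3.1213i
X[6] = 1+3i
X[7] = 3.8787-1.1213i

X = [-6, 3.8787+1.1213i, 1-3i, 8.1213+3.1213i, 4, 8.1213-3.1213i, 1+3i, 3.8787-1.1213i]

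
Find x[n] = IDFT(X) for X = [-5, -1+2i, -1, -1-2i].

x[n] = (1/4) Σ(k=0 to 3) X[k] · e^(2πikn/4)

Computing each x[n]:
x[0] = -2
x[1] = -2
x[2] = -1
x[3] = 0

x = [-2, -2, -1, 0]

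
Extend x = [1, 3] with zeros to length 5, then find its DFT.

Original 2-point DFT: [4, -2]
Zero-padded 5-point DFT provides frequency interpolation.

DFT_5([x, 0, ...]) = [4, 1.9271-2.8532i, -1.4271-1.7634i, -1.4271+1.7634i, 1.9271+2.8532i]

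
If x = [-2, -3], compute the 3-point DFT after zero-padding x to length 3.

Original 2-point DFT: [-5, 1]
Zero-padded 3-point DFT provides frequency interpolation.

DFT_3([x, 0, ...]) = [-5, -0.5000+2.5981i, -0.5000-2.5981i]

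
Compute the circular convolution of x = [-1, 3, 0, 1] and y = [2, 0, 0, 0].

(x ⊛ y)[n] = Σ(m=0 to 3) x[m] · y[(n-m) mod 4]

Computing each output sample:
(x ⊛ y)[0] = -2
(x ⊛ y)[1] = 6
(x ⊛ y)[2] = 0
(x ⊛ y)[3] = 2

x ⊛ y = [-2, 6, 0, 2]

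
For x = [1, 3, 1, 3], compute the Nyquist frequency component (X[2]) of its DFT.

X[2] = Σ(n=0 to 3) x[n] · ω_4^(2n) where ω_4 = e^(-2πi/4)
= (1)·ω_4^0 + (3)·ω_4^2 + (1)·ω_4^4 + (3)·ω_4^6

X[2] = -4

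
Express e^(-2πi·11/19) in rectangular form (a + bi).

ω_19^11 = e^(-2πi·11/19)
= cos(-2π·11/19) + i·sin(-2π·11/19)
= cos(-22π/19) + i·sin(-22π/19)

ω_19^11 = cos(-22π/19) + i·sin(-22π/19) = -0.8795+0.4759i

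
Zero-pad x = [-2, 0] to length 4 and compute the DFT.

Original 2-point DFT: [-2, -2]
Zero-padded 4-point DFT provides frequency interpolation.

DFT_4([x, 0, ...]) = [-2, -2, -2, -2]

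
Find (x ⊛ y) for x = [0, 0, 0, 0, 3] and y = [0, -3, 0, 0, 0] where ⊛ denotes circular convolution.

(x ⊛ y)[n] = Σ(m=0 to 4) x[m] · y[(n-m) mod 5]

Computing each output sample:
(x ⊛ y)[0] = -9
(x ⊛ y)[1] = 0
(x ⊛ y)[2] = 0
(x ⊛ y)[3] = 0
(x ⊛ y)[4] = 0

x ⊛ y = [-9, 0, 0, 0, 0]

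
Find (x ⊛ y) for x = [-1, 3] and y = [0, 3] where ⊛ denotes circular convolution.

(x ⊛ y)[n] = Σ(m=0 to 1) x[m] · y[(n-m) mod 2]

Computing each output sample:
(x ⊛ y)[0] = 9
(x ⊛ y)[1] = -3

x ⊛ y = [9, -3]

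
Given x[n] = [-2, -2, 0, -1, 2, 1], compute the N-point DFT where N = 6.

X[k] = Σ(n=0 to 5) x[n] · ω_6^(nk)
where ω_6 = e^(-2πi/6)

Computing each X[k]:
X[0] = -2
X[1] = -2.5000+4.3301i
X[2] = -3.5000+0.8660i
X[3] = 2
X[4] = -3.5000-0.8660i
X[5] = -2.5000-4.3301i

X = [-2, -2.5000+4.3301i, -3.5000+0.8660i, 2, -3.5000-0.8660i, -2.5000-4.3301i]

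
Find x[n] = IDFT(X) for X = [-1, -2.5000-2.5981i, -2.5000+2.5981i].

x[n] = (1/3) Σ(k=0 to 2) X[k] · e^(2πikn/3)

Computing each x[n]:
x[0] = -2
x[1] = 2
x[2] = -1

x = [-2, 2, -1]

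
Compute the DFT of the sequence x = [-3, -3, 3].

X[k] = Σ(n=0 to 2) x[n] · ω_3^(nk)
where ω_3 = e^(-2πi/3)

Computing each X[k]:
X[0] = -3
X[1] = -3.0000+5.1962i
X[2] = -3.0000-5.1962i

X = [-3, -3.0000+5.1962i, -3.0000-5.1962i]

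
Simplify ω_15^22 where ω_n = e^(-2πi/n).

Since ω_15^15 = 1, powers reduce modulo 15.
22 mod 15 = 7
So ω_15^22 = ω_15^7 = e^(-2πi·7/15)

ω_15^22 = ω_15^7 = -0.9781-0.2079i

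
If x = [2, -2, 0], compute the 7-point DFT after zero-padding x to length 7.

Original 3-point DFT: [0, 3.0000+1.7321i, 3.0000-1.7321i]
Zero-padded 7-point DFT provides frequency interpolation.

DFT_7([x, 0, ...]) = [0, 0.7530+1.5637i, 2.4450+1.9499i, 3.8019+0.8678i, 3.8019-0.8678i, 2.4450-1.9499i, 0.7530-1.5637i]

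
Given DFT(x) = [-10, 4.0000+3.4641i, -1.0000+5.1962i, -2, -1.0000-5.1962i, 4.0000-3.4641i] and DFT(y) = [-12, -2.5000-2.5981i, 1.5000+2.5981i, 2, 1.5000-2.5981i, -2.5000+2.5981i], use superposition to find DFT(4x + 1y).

By linearity: DFT(4x + 1y) = 4·DFT(x) + 1·DFT(y)
= 4·[-10, 4.0000+3.4641i, -1.0000+5.1962i, -2, -1.0000-5.1962i, 4.0000-3.4641i] + 1·[-12, -2.5000-2.5981i, 1.5000+2.5981i, 2, 1.5000-2.5981i, -2.5000+2.5981i]

Computing element-wise:
Z[0] = 4·(-10) + 1·(-12) = -52
Z[1] = 4·(4.0000+3.4641i) + 1·(-2.5000-2.5981i) = 13.5000+11.2583i
Z[2] = 4·(-1.0000+5.1962i) + 1·(1.5000+2.5981i) = -2.5000+23.3829i
Z[3] = 4·(-2) + 1·(2) = -6
Z[4] = 4·(-1.0000-5.1962i) + 1·(1.5000-2.5981i) = -2.5000-23.3829i
Z[5] = 4·(4.0000-3.4641i) + 1·(-2.5000+2.5981i) = 13.5000-11.2583i

DFT(4x + 1y) = 4·X + 1·Y = [-52, 13.5000+11.2583i, -2.5000+23.3829i, -6, -2.5000-23.3829i, 13.5000-11.2583i]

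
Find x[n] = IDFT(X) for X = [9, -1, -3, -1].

x[n] = (1/4) Σ(k=0 to 3) X[k] · e^(2πikn/4)

Computing each x[n]:
x[0] = 1
x[1] = 3
x[2] = 2
x[3] = 3

x = [1, 3, 2, 3]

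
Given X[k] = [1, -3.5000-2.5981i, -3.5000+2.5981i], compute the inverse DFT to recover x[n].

x[n] = (1/3) Σ(k=0 to 2) X[k] · e^(2πikn/3)

Computing each x[n]:
x[0] = -2
x[1] = 3
x[2] = 0

x = [-2, 3, 0]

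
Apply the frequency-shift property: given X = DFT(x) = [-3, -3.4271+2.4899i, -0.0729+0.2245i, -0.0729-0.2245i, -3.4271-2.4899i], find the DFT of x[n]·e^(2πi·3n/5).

Modulation property: DFT(ω_5^(-3n)·x[n]) = X[(k-3) mod 5], so circularly shift X by 3 positions.

X[k-3] = [-0.0729+0.2245i, -0.0729-0.2245i, -3.4271-2.4899i, -3, -3.4271+2.4899i]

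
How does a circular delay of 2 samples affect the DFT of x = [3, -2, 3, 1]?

Time shift by 2: X_shifted[k] = ω_4^(2k) · X[k]
Shifted x = [3, 1, 3, -2]

DFT(x[n-2]) = [5, -3i, 7, 3i]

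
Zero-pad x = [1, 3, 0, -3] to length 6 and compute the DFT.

Original 4-point DFT: [1, 1-6i, 1, 1+6i]
Zero-padded 6-point DFT provides frequency interpolation.

DFT_6([x, 0, ...]) = [1, 5.5000-2.5981i, -3.5000-2.5981i, 1, -3.5000+2.5981i, 5.5000+2.5981i]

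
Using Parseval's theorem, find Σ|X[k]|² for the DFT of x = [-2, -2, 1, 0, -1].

Parseval: Σ|x[n]|² = (1/N)Σ|X[k]|², so Σ|X[k]|² = N·Σ|x[n]|² = 5·10.0000

Σ|X[k]|² = N·Σ|x[n]|² = 5·10.0000 = 50.0000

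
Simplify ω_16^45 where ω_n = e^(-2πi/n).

Since ω_16^16 = 1, powers reduce modulo 16.
45 mod 16 = 13
So ω_16^45 = ω_16^13 = e^(-2πi·13/16)

ω_16^45 = ω_16^13 = 0.3827+0.9239i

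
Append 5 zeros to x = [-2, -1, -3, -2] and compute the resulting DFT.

Original 4-point DFT: [-8, 1-1i, -2, 1+1i]
Zero-padded 9-point DFT provides frequency interpolation.

DFT_9([x, 0, ...]) = [-8, -2.2870+5.3293i, 1.6454+0.2788i, -2.0000-1.7321i, -2.3584+0.1457i, -2.3584-0.1457i, -2.0000+1.7321i, 1.6454-0.2788i, -2.2870-5.3293i]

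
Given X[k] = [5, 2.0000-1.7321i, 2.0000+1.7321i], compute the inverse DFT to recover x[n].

x[n] = (1/3) Σ(k=0 to 2) X[k] · e^(2πikn/3)

Computing each x[n]:
x[0] = 3
x[1] = 2
x[2] = 0

x = [3, 2, 0]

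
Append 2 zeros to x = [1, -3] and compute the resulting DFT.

Original 2-point DFT: [-2, 4]
Zero-padded 4-point DFT provides frequency interpolation.

DFT_4([x, 0, ...]) = [-2, 1+3i, 4, 1-3i]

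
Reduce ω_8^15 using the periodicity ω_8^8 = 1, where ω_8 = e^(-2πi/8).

Since ω_8^8 = 1, powers reduce modulo 8.
15 mod 8 = 7
So ω_8^15 = ω_8^7 = e^(-2πi·7/8)

ω_8^15 = ω_8^7 = 0.7071+0.7071i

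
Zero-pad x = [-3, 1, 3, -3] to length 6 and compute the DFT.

Original 4-point DFT: [-2, -6-4i, 2, -6+4i]
Zero-padded 6-point DFT provides frequency interpolation.

DFT_6([x, 0, ...]) = [-2, -1.0000-3.4641i, -8.0000+1.7321i, 2, -8.0000-1.7321i, -1.0000+3.4641i]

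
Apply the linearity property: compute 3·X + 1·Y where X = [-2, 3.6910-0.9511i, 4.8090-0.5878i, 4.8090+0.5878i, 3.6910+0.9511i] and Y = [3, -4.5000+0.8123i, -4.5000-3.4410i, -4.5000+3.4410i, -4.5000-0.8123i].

By linearity: DFT(3x + 1y) = 3·DFT(x) + 1·DFT(y)
= 3·[-2, 3.6910-0.9511i, 4.8090-0.5878i, 4.8090+0.5878i, 3.6910+0.9511i] + 1·[3, -4.5000+0.8123i, -4.5000-3.4410i, -4.5000+3.4410i, -4.5000-0.8123i]

Computing element-wise:
Z[0] = 3·(-2) + 1·(3) = -3
Z[1] = 3·(3.6910-0.9511i) + 1·(-4.5000+0.8123i) = 6.5730-2.0410i
Z[2] = 3·(4.8090-0.5878i) + 1·(-4.5000-3.4410i) = 9.9270-5.2044i
Z[3] = 3·(4.8090+0.5878i) + 1·(-4.5000+3.4410i) = 9.9270+5.2044i
Z[4] = 3·(3.6910+0.9511i) + 1·(-4.5000-0.8123i) = 6.5730+2.0410i

DFT(3x + 1y) = 3·X + 1·Y = [-3, 6.5730-2.0410i, 9.9270-5.2044i, 9.9270+5.2044i, 6.5730+2.0410i]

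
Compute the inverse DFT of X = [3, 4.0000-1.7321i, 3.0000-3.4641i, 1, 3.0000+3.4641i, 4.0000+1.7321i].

x[n] = (1/6) Σ(k=0 to 5) X[k] · e^(2πikn/6)

Computing each x[n]:
x[0] = 3
x[1] = 2
x[2] = -1
x[3] = 0
x[4] = 0
x[5] = -1

x = [3, 2, -1, 0, 0, -1]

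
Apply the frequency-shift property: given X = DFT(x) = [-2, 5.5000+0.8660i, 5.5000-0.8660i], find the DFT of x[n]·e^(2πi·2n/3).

Modulation property: DFT(ω_3^(-2n)·x[n]) = X[(k-2) mod 3], so circularly shift X by 2 positions.

X[k-2] = [5.5000+0.8660i, 5.5000-0.8660i, -2]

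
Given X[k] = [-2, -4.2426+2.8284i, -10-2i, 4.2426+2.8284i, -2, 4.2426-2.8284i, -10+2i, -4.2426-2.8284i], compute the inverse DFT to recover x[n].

x[n] = (1/8) Σ(k=0 to 7) X[k] · e^(2πikn/8)

Computing each x[n]:
x[0] = -3
x[1] = -2
x[2] = 2
x[3] = 0
x[4] = -3
x[5] = 3
x[6] = 2
x[7] = -1

x = [-3, -2, 2, 0, -3, 3, 2, -1]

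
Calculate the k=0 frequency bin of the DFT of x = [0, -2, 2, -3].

X[0] = Σ(n=0 to 3) x[n] · ω_4^0 = Σ x[n]
= (0) + (-2) + (2) + (-3)

X[0] = -3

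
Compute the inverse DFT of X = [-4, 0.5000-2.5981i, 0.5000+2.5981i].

x[n] = (1/3) Σ(k=0 to 2) X[k] · e^(2πikn/3)

Computing each x[n]:
x[0] = -1
x[1] = 0
x[2] = -3

x = [-1, 0, -3]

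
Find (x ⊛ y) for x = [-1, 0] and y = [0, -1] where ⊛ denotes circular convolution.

(x ⊛ y)[n] = Σ(m=0 to 1) x[m] · y[(n-m) mod 2]

Computing each output sample:
(x ⊛ y)[0] = 0
(x ⊛ y)[1] = 1

x ⊛ y = [0, 1]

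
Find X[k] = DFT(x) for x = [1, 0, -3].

X[k] = Σ(n=0 to 2) x[n] · ω_3^(nk)
where ω_3 = e^(-2πi/3)

Computing each X[k]:
X[0] = -2
X[1] = 2.5000-2.5981i
X[2] = 2.5000+2.5981i

X = [-2, 2.5000-2.5981i, 2.5000+2.5981i]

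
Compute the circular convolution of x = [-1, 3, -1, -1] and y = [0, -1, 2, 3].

(x ⊛ y)[n] = Σ(m=0 to 3) x[m] · y[(n-m) mod 4]

Computing each output sample:
(x ⊛ y)[0] = 8
(x ⊛ y)[1] = -4
(x ⊛ y)[2] = -8
(x ⊛ y)[3] = 4

x ⊛ y = [8, -4, -8, 4]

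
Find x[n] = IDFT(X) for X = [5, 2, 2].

x[n] = (1/3) Σ(k=0 to 2) X[k] · e^(2πikn/3)

Computing each x[n]:
x[0] = 3
x[1] = 1
x[2] = 1

x = [3, 1, 1]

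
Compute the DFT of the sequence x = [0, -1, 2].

X[k] = Σ(n=0 to 2) x[n] · ω_3^(nk)
where ω_3 = e^(-2πi/3)

Computing each X[k]:
X[0] = 1
X[1] = -0.5000+2.5981i
X[2] = -0.5000-2.5981i

X = [1, -0.5000+2.5981i, -0.5000-2.5981i]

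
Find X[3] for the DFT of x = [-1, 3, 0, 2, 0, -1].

X[3] = Σ(n=0 to 5) x[n] · ω_6^(3n) where ω_6 = e^(-2πi/6)
= (-1)·ω_6^0 + (3)·ω_6^3 + (0)·ω_6^6 + (2)·ω_6^9 + (0)·ω_6^12 + (-1)·ω_6^15

X[3] = -5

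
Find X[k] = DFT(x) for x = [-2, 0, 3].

X[k] = Σ(n=0 to 2) x[n] · ω_3^(nk)
where ω_3 = e^(-2πi/3)

Computing each X[k]:
X[0] = 1
X[1] = -3.5000+2.5981i
X[2] = -3.5000-2.5981i

X = [1, -3.5000+2.5981i, -3.5000-2.5981i]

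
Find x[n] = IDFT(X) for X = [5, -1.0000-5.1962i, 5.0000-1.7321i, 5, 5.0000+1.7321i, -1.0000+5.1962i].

x[n] = (1/6) Σ(k=0 to 5) X[k] · e^(2πikn/6)

Computing each x[n]:
x[0] = 3
x[1] = 1
x[2] = 2
x[3] = 2
x[4] = 0
x[5] = -3

x = [3, 1, 2, 2, 0, -3]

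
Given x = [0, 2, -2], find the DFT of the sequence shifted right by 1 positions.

Time shift by 1: X_shifted[k] = ω_3^(1k) · X[k]
Shifted x = [-2, 0, 2]

DFT(x[n-1]) = [0, -3.0000+1.7321i, -3.0000-1.7321i]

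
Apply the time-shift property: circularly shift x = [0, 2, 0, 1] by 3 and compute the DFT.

Time shift by 3: X_shifted[k] = ω_4^(3k) · X[k]
Shifted x = [2, 0, 1, 0]

DFT(x[n-3]) = [3, 1, 3, 1]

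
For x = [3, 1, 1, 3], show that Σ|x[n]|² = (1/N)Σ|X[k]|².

Time domain:
Σ|x[n]|² = |3|² + |1|² + |1|² + |3|² = 20.0000

Frequency domain:
(1/4)Σ|X[k]|² = (1/4)(|8|² + |2+2i|² + |0|² + |2-2i|²) = (1/4)·80.0000 = 20.0000

Both sides agree, confirming Parseval's theorem.

Σ|x[n]|² = (1/N)Σ|X[k]|² = 20.0000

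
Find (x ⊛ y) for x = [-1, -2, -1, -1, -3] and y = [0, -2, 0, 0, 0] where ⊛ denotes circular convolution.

(x ⊛ y)[n] = Σ(m=0 to 4) x[m] · y[(n-m) mod 5]

Computing each output sample:
(x ⊛ y)[0] = 6
(x ⊛ y)[1] = 2
(x ⊛ y)[2] = 4
(x ⊛ y)[3] = 2
(x ⊛ y)[4] = 2

x ⊛ y = [6, 2, 4, 2, 2]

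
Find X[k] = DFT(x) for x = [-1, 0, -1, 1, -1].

X[k] = Σ(n=0 to 4) x[n] · ω_5^(nk)
where ω_5 = e^(-2πi/5)

Computing each X[k]:
X[0] = -2
X[1] = -1.3090+0.2245i
X[2] = -0.1910-2.4899i
X[3] = -0.1910+2.4899i
X[4] = -1.3090-0.2245i

X = [-2, -1.3090+0.2245i, -0.1910-2.4899i, -0.1910+2.4899i, -1.3090-0.2245i]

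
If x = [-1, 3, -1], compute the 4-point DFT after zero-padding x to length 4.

Original 3-point DFT: [1, -2.0000-3.4641i, -2.0000+3.4641i]
Zero-padded 4-point DFT provides frequency interpolation.

DFT_4([x, 0, ...]) = [1, -3i, -5, 3i]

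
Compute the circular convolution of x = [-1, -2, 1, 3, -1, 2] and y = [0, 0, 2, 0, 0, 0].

(x ⊛ y)[n] = Σ(m=0 to 5) x[m] · y[(n-m) mod 6]

Computing each output sample:
(x ⊛ y)[0] = -2
(x ⊛ y)[1] = 4
(x ⊛ y)[2] = -2
(x ⊛ y)[3] = -4
(x ⊛ y)[4] = 2
(x ⊛ y)[5] = 6

x ⊛ y = [-2, 4, -2, -4, 2, 6]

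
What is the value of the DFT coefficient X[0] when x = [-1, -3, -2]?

X[0] = Σ(n=0 to 2) x[n] · ω_3^0 = Σ x[n]
= (-1) + (-3) + (-2)

X[0] = -6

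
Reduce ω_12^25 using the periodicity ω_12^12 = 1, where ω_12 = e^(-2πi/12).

Since ω_12^12 = 1, powers reduce modulo 12.
25 mod 12 = 1
So ω_12^25 = ω_12^1 = e^(-2πi·1/12)

ω_12^25 = ω_12^1 = 0.8660-0.5000i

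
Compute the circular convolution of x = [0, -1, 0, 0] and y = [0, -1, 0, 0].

(x ⊛ y)[n] = Σ(m=0 to 3) x[m] · y[(n-m) mod 4]

Computing each output sample:
(x ⊛ y)[0] = 0
(x ⊛ y)[1] = 0
(x ⊛ y)[2] = 1
(x ⊛ y)[3] = 0

x ⊛ y = [0, 0, 1, 0]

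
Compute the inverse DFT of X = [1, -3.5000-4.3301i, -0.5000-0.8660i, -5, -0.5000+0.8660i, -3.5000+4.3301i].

x[n] = (1/6) Σ(k=0 to 5) X[k] · e^(2πikn/6)

Computing each x[n]:
x[0] = -2
x[1] = 2
x[2] = 1
x[3] = 2
x[4] = -1
x[5] = -1

x = [-2, 2, 1, 2, -1, -1]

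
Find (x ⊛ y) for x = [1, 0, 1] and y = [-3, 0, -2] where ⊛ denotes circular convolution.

(x ⊛ y)[n] = Σ(m=0 to 2) x[m] · y[(n-m) mod 3]

Computing each output sample:
(x ⊛ y)[0] = -3
(x ⊛ y)[1] = -2
(x ⊛ y)[2] = -5

x ⊛ y = [-3, -2, -5]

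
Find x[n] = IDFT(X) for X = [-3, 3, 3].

x[n] = (1/3) Σ(k=0 to 2) X[k] · e^(2πikn/3)

Computing each x[n]:
x[0] = 1
x[1] = -2
x[2] = -2

x = [1, -2, -2]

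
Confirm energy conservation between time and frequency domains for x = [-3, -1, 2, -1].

Time domain:
Σ|x[n]|² = |-3|² + |-1|² + |2|² + |-1|² = 15.0000

Frequency domain:
(1/4)Σ|X[k]|² = (1/4)(|-3|² + |-5|² + |1|² + |-5|²) = (1/4)·60.0000 = 15.0000

Both sides agree, confirming Parseval's theorem.

Σ|x[n]|² = (1/N)Σ|X[k]|² = 15.0000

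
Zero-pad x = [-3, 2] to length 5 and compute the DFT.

Original 2-point DFT: [-1, -5]
Zero-padded 5-point DFT provides frequency interpolation.

DFT_5([x, 0, ...]) = [-1, -2.3820-1.9021i, -4.6180-1.1756i, -4.6180+1.1756i, -2.3820+1.9021i]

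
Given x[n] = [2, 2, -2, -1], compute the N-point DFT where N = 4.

X[k] = Σ(n=0 to 3) x[n] · ω_4^(nk)
where ω_4 = e^(-2πi/4)

Computing each X[k]:
X[0] = 1
X[1] = 4-3i
X[2] = -1
X[3] = 4+3i

X = [1, 4-3i, -1, 4+3i]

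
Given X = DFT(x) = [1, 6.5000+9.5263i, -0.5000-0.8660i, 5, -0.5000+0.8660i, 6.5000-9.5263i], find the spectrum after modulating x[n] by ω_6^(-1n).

Modulation property: DFT(ω_6^(-1n)·x[n]) = X[(k-1) mod 6], so circularly shift X by 1 positions.

X[k-1] = [6.5000-9.5263i, 1, 6.5000+9.5263i, -0.5000-0.8660i, 5, -0.5000+0.8660i]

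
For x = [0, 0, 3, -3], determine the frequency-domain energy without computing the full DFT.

Parseval: Σ|x[n]|² = (1/N)Σ|X[k]|², so Σ|X[k]|² = N·Σ|x[n]|² = 4·18.0000

Σ|X[k]|² = N·Σ|x[n]|² = 4·18.0000 = 72.0000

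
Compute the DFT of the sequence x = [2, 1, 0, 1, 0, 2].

X[k] = Σ(n=0 to 5) x[n] · ω_6^(nk)
where ω_6 = e^(-2πi/6)

Computing each X[k]:
X[0] = 6
X[1] = 2.5000+0.8660i
X[2] = 1.5000+0.8660i
X[3] = -2
X[4] = 1.5000-0.8660i
X[5] = 2.5000-0.8660i

X = [6, 2.5000+0.8660i, 1.5000+0.8660i, -2, 1.5000-0.8660i, 2.5000-0.8660i]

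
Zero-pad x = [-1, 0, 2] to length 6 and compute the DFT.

Original 3-point DFT: [1, -2.0000+1.7321i, -2.0000-1.7321i]
Zero-padded 6-point DFT provides frequency interpolation.

DFT_6([x, 0, ...]) = [1, -2.0000-1.7321i, -2.0000+1.7321i, 1, -2.0000-1.7321i, -2.0000+1.7321i]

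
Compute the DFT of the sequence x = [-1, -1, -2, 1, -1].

X[k] = Σ(n=0 to 4) x[n] · ω_5^(nk)
where ω_5 = e^(-2πi/5)

Computing each X[k]:
X[0] = -4
X[1] = -0.8090+1.7634i
X[2] = 0.3090-2.8532i
X[3] = 0.3090+2.8532i
X[4] = -0.8090-1.7634i

X = [-4, -0.8090+1.7634i, 0.3090-2.8532i, 0.3090+2.8532i, -0.8090-1.7634i]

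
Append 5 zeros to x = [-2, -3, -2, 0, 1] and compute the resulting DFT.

Original 5-point DFT: [-6, -1.0000+4.9798i, -1.0000+0.4490i, -1.0000-0.4490i, -1.0000-4.9798i]
Zero-padded 10-point DFT provides frequency interpolation.

DFT_10([x, 0, ...]) = [-6, -5.8541+3.0777i, -1.0000+4.9798i, 0.8541+0.7265i, -1.0000+0.4490i, 0, -1.0000-0.4490i, 0.8541-0.7265i, -1.0000-4.9798i, -5.8541-3.0777i]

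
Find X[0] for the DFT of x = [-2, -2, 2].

X[0] = Σ(n=0 to 2) x[n] · ω_3^0 = Σ x[n]
= (-2) + (-2) + (2)

X[0] = -2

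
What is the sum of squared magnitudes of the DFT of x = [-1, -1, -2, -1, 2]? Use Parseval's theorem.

Parseval: Σ|x[n]|² = (1/N)Σ|X[k]|², so Σ|X[k]|² = N·Σ|x[n]|² = 5·11.0000

Σ|X[k]|² = N·Σ|x[n]|² = 5·11.0000 = 55.0000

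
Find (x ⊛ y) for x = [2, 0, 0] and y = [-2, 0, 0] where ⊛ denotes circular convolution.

(x ⊛ y)[n] = Σ(m=0 to 2) x[m] · y[(n-m) mod 3]

Computing each output sample:
(x ⊛ y)[0] = -4
(x ⊛ y)[1] = 0
(x ⊛ y)[2] = 0

x ⊛ y = [-4, 0, 0]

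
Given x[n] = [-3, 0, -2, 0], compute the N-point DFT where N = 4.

X[k] = Σ(n=0 to 3) x[n] · ω_4^(nk)
where ω_4 = e^(-2πi/4)

Computing each X[k]:
X[0] = -5
X[1] = -1
X[2] = -5
X[3] = -1

X = [-5, -1, -5, -1]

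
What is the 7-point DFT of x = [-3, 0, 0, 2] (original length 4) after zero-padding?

Original 4-point DFT: [-1, -3+2i, -5, -3-2i]
Zero-padded 7-point DFT provides frequency interpolation.

DFT_7([x, 0, ...]) = [-1, -4.8019-0.8678i, -1.7530+1.5637i, -3.4450-1.9499i, -3.4450+1.9499i, -1.7530-1.5637i, -4.8019+0.8678i]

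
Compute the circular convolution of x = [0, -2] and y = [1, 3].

(x ⊛ y)[n] = Σ(m=0 to 1) x[m] · y[(n-m) mod 2]

Computing each output sample:
(x ⊛ y)[0] = -6
(x ⊛ y)[1] = -2

x ⊛ y = [-6, -2]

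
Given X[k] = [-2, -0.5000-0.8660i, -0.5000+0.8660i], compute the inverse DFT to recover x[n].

x[n] = (1/3) Σ(k=0 to 2) X[k] · e^(2πikn/3)

Computing each x[n]:
x[0] = -1
x[1] = 0
x[2] = -1

x = [-1, 0, -1]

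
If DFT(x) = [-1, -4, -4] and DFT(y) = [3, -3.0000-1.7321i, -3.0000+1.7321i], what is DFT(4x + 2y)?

By linearity: DFT(4x + 2y) = 4·DFT(x) + 2·DFT(y)
= 4·[-1, -4, -4] + 2·[3, -3.0000-1.7321i, -3.0000+1.7321i]

Computing element-wise:
Z[0] = 4·(-1) + 2·(3) = 2
Z[1] = 4·(-4) + 2·(-3.0000-1.7321i) = -22.0000-3.4642i
Z[2] = 4·(-4) + 2·(-3.0000+1.7321i) = -22.0000+3.4642i

DFT(4x + 2y) = 4·X + 2·Y = [2, -22.0000-3.4642i, -22.0000+3.4642i]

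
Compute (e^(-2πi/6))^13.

Since ω_6^6 = 1, powers reduce modulo 6.
13 mod 6 = 1
So ω_6^13 = ω_6^1 = e^(-2πi·1/6)

ω_6^13 = ω_6^1 = 0.5000-0.8660i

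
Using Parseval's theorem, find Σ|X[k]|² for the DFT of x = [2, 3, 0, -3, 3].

Parseval: Σ|x[n]|² = (1/N)Σ|X[k]|², so Σ|X[k]|² = N·Σ|x[n]|² = 5·31.0000

Σ|X[k]|² = N·Σ|x[n]|² = 5·31.0000 = 155.0000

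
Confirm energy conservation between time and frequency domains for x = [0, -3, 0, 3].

Time domain:
Σ|x[n]|² = |0|² + |-3|² + |0|² + |3|² = 18.0000

Frequency domain:
(1/4)Σ|X[k]|² = (1/4)(|0|² + |6i|² + |0|² + |-6i|²) = (1/4)·72.0000 = 18.0000

Both sides agree, confirming Parseval's theorem.

Σ|x[n]|² = (1/N)Σ|X[k]|² = 18.0000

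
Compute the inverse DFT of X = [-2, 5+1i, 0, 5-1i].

x[n] = (1/4) Σ(k=0 to 3) X[k] · e^(2πikn/4)

Computing each x[n]:
x[0] = 2
x[1] = -1
x[2] = -3
x[3] = 0

x = [2, -1, -3, 0]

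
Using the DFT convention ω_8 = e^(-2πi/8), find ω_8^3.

ω_8^3 = e^(-2πi·3/8)
= cos(-2π·3/8) + i·sin(-2π·3/8)
= cos(-6π/8) + i·sin(-6π/8)

ω_8^3 = cos(-6π/8) + i·sin(-6π/8) = -0.7071-0.7071i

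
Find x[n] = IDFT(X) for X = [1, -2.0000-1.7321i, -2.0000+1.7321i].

x[n] = (1/3) Σ(k=0 to 2) X[k] · e^(2πikn/3)

Computing each x[n]:
x[0] = -1
x[1] = 2
x[2] = 0

x = [-1, 2, 0]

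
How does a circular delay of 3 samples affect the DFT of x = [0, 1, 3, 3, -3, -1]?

Time shift by 3: X_shifted[k] = ω_6^(3k) · X[k]
Shifted x = [3, -3, -1, 0, 1, 3]

DFT(x[n-3]) = [3, 3.0000+6.9282i, 3.0000+3.4641i, 3, 3.0000-3.4641i, 3.0000-6.9282i]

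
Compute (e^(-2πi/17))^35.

Since ω_17^17 = 1, powers reduce modulo 17.
35 mod 17 = 1
So ω_17^35 = ω_17^1 = e^(-2πi·1/17)

ω_17^35 = ω_17^1 = 0.9325-0.3612i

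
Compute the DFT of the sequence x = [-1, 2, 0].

X[k] = Σ(n=0 to 2) x[n] · ω_3^(nk)
where ω_3 = e^(-2πi/3)

Computing each X[k]:
X[0] = 1
X[1] = -2.0000-1.7321i
X[2] = -2.0000+1.7321i

X = [1, -2.0000-1.7321i, -2.0000+1.7321i]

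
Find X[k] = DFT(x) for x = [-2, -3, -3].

X[k] = Σ(n=0 to 2) x[n] · ω_3^(nk)
where ω_3 = e^(-2πi/3)

Computing each X[k]:
X[0] = -8
X[1] = 1
X[2] = 1

X = [-8, 1, 1]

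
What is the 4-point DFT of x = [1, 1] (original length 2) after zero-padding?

Original 2-point DFT: [2, 0]
Zero-padded 4-point DFT provides frequency interpolation.

DFT_4([x, 0, ...]) = [2, 1-1i, 0, 1+1i]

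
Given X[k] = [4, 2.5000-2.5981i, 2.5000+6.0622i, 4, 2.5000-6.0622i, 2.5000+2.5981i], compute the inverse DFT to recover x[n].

x[n] = (1/6) Σ(k=0 to 5) X[k] · e^(2πikn/6)

Computing each x[n]:
x[0] = 3
x[1] = -1
x[2] = 3
x[3] = 0
x[4] = -2
x[5] = 1

x = [3, -1, 3, 0, -2, 1]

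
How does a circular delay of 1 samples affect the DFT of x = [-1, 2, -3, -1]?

Time shift by 1: X_shifted[k] = ω_4^(1k) · X[k]
Shifted x = [-1, -1, 2, -3]

DFT(x[n-1]) = [-3, -3-2i, 5, -3+2i]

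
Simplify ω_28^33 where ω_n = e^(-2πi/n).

Since ω_28^28 = 1, powers reduce modulo 28.
33 mod 28 = 5
So ω_28^33 = ω_28^5 = e^(-2πi·5/28)

ω_28^33 = ω_28^5 = 0.4339-0.9010i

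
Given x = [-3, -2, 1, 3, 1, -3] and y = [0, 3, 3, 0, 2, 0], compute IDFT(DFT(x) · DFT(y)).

(x ⊛ y)[n] = Σ(m=0 to 5) x[m] · y[(n-m) mod 6]

Computing each output sample:
(x ⊛ y)[0] = -4
(x ⊛ y)[1] = -12
(x ⊛ y)[2] = -13
(x ⊛ y)[3] = -9
(x ⊛ y)[4] = 6
(x ⊛ y)[5] = 8

x ⊛ y = [-4, -12, -13, -9, 6, 8]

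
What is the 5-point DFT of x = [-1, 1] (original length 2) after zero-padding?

Original 2-point DFT: [0, -2]
Zero-padded 5-point DFT provides frequency interpolation.

DFT_5([x, 0, ...]) = [0, -0.6910-0.9511i, -1.8090-0.5878i, -1.8090+0.5878i, -0.6910+0.9511i]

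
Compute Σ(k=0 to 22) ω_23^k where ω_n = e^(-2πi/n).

Sum of all nth roots of unity equals 0 for n > 1 (geometric series with r ≠ 1).

0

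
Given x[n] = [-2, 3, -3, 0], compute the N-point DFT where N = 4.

X[k] = Σ(n=0 to 3) x[n] · ω_4^(nk)
where ω_4 = e^(-2πi/4)

Computing each X[k]:
X[0] = -2
X[1] = 1-3i
X[2] = -8
X[3] = 1+3i

X = [-2, 1-3i, -8, 1+3i]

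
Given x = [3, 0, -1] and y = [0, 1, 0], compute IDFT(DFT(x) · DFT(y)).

(x ⊛ y)[n] = Σ(m=0 to 2) x[m] · y[(n-m) mod 3]

Computing each output sample:
(x ⊛ y)[0] = -1
(x ⊛ y)[1] = 3
(x ⊛ y)[2] = 0

x ⊛ y = [-1, 3, 0]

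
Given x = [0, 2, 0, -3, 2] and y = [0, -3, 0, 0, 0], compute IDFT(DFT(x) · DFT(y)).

(x ⊛ y)[n] = Σ(m=0 to 4) x[m] · y[(n-m) mod 5]

Computing each output sample:
(x ⊛ y)[0] = -6
(x ⊛ y)[1] = 0
(x ⊛ y)[2] = -6
(x ⊛ y)[3] = 0
(x ⊛ y)[4] = 9

x ⊛ y = [-6, 0, -6, 0, 9]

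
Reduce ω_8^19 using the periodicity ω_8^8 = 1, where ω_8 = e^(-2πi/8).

Since ω_8^8 = 1, powers reduce modulo 8.
19 mod 8 = 3
So ω_8^19 = ω_8^3 = e^(-2πi·3/8)

ω_8^19 = ω_8^3 = -0.7071-0.7071i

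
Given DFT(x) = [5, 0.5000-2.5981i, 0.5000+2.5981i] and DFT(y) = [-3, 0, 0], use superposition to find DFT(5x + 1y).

By linearity: DFT(5x + 1y) = 5·DFT(x) + 1·DFT(y)
= 5·[5, 0.5000-2.5981i, 0.5000+2.5981i] + 1·[-3, 0, 0]

Computing element-wise:
Z[0] = 5·(5) + 1·(-3) = 22
Z[1] = 5·(0.5000-2.5981i) + 1·(0) = 2.5000-12.9905i
Z[2] = 5·(0.5000+2.5981i) + 1·(0) = 2.5000+12.9905i

DFT(5x + 1y) = 5·X + 1·Y = [22, 2.5000-12.9905i, 2.5000+12.9905i]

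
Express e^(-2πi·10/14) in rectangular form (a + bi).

ω_14^10 = e^(-2πi·10/14)
= cos(-2π·10/14) + i·sin(-2π·10/14)
= cos(-20π/14) + i·sin(-20π/14)

ω_14^10 = cos(-20π/14) + i·sin(-20π/14) = -0.2225+0.9749i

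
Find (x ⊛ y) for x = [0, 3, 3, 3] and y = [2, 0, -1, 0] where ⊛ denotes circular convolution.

(x ⊛ y)[n] = Σ(m=0 to 3) x[m] · y[(n-m) mod 4]

Computing each output sample:
(x ⊛ y)[0] = -3
(x ⊛ y)[1] = 3
(x ⊛ y)[2] = 6
(x ⊛ y)[3] = 3

x ⊛ y = [-3, 3, 6, 3]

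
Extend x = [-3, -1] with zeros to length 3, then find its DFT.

Original 2-point DFT: [-4, -2]
Zero-padded 3-point DFT provides frequency interpolation.

DFT_3([x, 0, ...]) = [-4, -2.5000+0.8660i, -2.5000-0.8660i]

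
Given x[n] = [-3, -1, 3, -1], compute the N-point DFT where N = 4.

X[k] = Σ(n=0 to 3) x[n] · ω_4^(nk)
where ω_4 = e^(-2πi/4)

Computing each X[k]:
X[0] = -2
X[1] = -6
X[2] = 2
X[3] = -6

X = [-2, -6, 2, -6]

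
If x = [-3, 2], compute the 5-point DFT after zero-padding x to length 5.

Original 2-point DFT: [-1, -5]
Zero-padded 5-point DFT provides frequency interpolation.

DFT_5([x, 0, ...]) = [-1, -2.3820-1.9021i, -4.6180-1.1756i, -4.6180+1.1756i, -2.3820+1.9021i]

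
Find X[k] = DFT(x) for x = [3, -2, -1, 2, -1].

X[k] = Σ(n=0 to 4) x[n] · ω_5^(nk)
where ω_5 = e^(-2πi/5)

Computing each X[k]:
X[0] = 1
X[1] = 1.2639+2.7144i
X[2] = 5.7361-2.2654i
X[3] = 5.7361+2.2654i
X[4] = 1.2639-2.7144i

X = [1, 1.2639+2.7144i, 5.7361-2.2654i, 5.7361+2.2654i, 1.2639-2.7144i]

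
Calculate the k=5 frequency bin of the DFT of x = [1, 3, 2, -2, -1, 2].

X[5] = Σ(n=0 to 5) x[n] · ω_6^(5n) where ω_6 = e^(-2πi/6)
= (1)·ω_6^0 + (3)·ω_6^5 + (2)·ω_6^10 + (-2)·ω_6^15 + (-1)·ω_6^20 + (2)·ω_6^25

X[5] = 5.0000+3.4641i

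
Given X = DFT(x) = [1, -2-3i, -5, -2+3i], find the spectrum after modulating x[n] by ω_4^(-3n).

Modulation property: DFT(ω_4^(-3n)·x[n]) = X[(k-3) mod 4], so circularly shift X by 3 positions.

X[k-3] = [-2-3i, -5, -2+3i, 1]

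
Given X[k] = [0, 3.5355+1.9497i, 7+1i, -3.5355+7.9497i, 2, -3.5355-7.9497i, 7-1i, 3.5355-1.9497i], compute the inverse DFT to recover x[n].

x[n] = (1/8) Σ(k=0 to 7) X[k] · e^(2πikn/8)

Computing each x[n]:
x[0] = 2
x[1] = -1
x[2] = 0
x[3] = -3
x[4] = 2
x[5] = 0
x[6] = -3
x[7] = 3

x = [2, -1, 0, -3, 2, 0, -3, 3]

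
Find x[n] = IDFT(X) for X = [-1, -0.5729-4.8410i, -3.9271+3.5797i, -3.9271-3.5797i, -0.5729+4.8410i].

x[n] = (1/5) Σ(k=0 to 4) X[k] · e^(2πikn/5)

Computing each x[n]:
x[0] = -2
x[1] = 2
x[2] = 2
x[3] = -3
x[4] = 0

x = [-2, 2, 2, -3, 0]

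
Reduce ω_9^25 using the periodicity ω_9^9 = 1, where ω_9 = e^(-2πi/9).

Since ω_9^9 = 1, powers reduce modulo 9.
25 mod 9 = 7
So ω_9^25 = ω_9^7 = e^(-2πi·7/9)

ω_9^25 = ω_9^7 = 0.1736+0.9848i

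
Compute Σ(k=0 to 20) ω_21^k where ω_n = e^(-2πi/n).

Sum of all nth roots of unity equals 0 for n > 1 (geometric series with r ≠ 1).

0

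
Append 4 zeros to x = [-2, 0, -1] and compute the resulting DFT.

Original 3-point DFT: [-3, -1.5000-0.8660i, -1.5000+0.8660i]
Zero-padded 7-point DFT provides frequency interpolation.

DFT_7([x, 0, ...]) = [-3, -1.7775+0.9749i, -1.0990-0.4339i, -2.6235-0.7818i, -2.6235+0.7818i, -1.0990+0.4339i, -1.7775-0.9749i]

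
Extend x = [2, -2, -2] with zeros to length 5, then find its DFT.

Original 3-point DFT: [-2, 4, 4]
Zero-padded 5-point DFT provides frequency interpolation.

DFT_5([x, 0, ...]) = [-2, 3.0000+3.0777i, 3.0000-0.7265i, 3.0000+0.7265i, 3.0000-3.0777i]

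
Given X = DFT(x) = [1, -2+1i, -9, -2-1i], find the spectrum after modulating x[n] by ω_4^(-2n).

Modulation property: DFT(ω_4^(-2n)·x[n]) = X[(k-2) mod 4], so circularly shift X by 2 positions.

X[k-2] = [-9, -2-1i, 1, -2+1i]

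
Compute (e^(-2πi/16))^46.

Since ω_16^16 = 1, powers reduce modulo 16.
46 mod 16 = 14
So ω_16^46 = ω_16^14 = e^(-2πi·14/16)

ω_16^46 = ω_16^14 = 0.7071+0.7071i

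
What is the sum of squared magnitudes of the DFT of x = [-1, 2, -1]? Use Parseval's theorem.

Parseval: Σ|x[n]|² = (1/N)Σ|X[k]|², so Σ|X[k]|² = N·Σ|x[n]|² = 3·6.0000

Σ|X[k]|² = N·Σ|x[n]|² = 3·6.0000 = 18.0000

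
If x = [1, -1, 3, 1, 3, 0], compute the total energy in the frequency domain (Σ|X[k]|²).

Parseval: Σ|x[n]|² = (1/N)Σ|X[k]|², so Σ|X[k]|² = N·Σ|x[n]|² = 6·21.0000

Σ|X[k]|² = N·Σ|x[n]|² = 6·21.0000 = 126.0000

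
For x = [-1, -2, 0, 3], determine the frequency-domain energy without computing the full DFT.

Parseval: Σ|x[n]|² = (1/N)Σ|X[k]|², so Σ|X[k]|² = N·Σ|x[n]|² = 4·14.0000

Σ|X[k]|² = N·Σ|x[n]|² = 4·14.0000 = 56.0000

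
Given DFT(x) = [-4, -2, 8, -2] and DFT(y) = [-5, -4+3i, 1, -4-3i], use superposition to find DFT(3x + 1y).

By linearity: DFT(3x + 1y) = 3·DFT(x) + 1·DFT(y)
= 3·[-4, -2, 8, -2] + 1·[-5, -4+3i, 1, -4-3i]

Computing element-wise:
Z[0] = 3·(-4) + 1·(-5) = -17
Z[1] = 3·(-2) + 1·(-4+3i) = -10+3i
Z[2] = 3·(8) + 1·(1) = 25
Z[3] = 3·(-2) + 1·(-4-3i) = -10-3i

DFT(3x + 1y) = 3·X + 1·Y = [-17, -10+3i, 25, -10-3i]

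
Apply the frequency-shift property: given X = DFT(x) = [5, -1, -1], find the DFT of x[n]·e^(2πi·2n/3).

Modulation property: DFT(ω_3^(-2n)·x[n]) = X[(k-2) mod 3], so circularly shift X by 2 positions.

X[k-2] = [-1, -1, 5]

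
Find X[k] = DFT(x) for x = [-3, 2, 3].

X[k] = Σ(n=0 to 2) x[n] · ω_3^(nk)
where ω_3 = e^(-2πi/3)

Computing each X[k]:
X[0] = 2
X[1] = -5.5000+0.8660i
X[2] = -5.5000-0.8660i

X = [2, -5.5000+0.8660i, -5.5000-0.8660i]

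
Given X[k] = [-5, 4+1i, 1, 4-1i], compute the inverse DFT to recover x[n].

x[n] = (1/4) Σ(k=0 to 3) X[k] · e^(2πikn/4)

Computing each x[n]:
x[0] = 1
x[1] = -2
x[2] = -3
x[3] = -1

x = [1, -2, -3, -1]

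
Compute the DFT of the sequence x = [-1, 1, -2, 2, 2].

X[k] = Σ(n=0 to 4) x[n] · ω_5^(nk)
where ω_5 = e^(-2πi/5)

Computing each X[k]:
X[0] = 2
X[1] = -0.0729+3.3022i
X[2] = -3.4271-3.2164i
X[3] = -3.4271+3.2164i
X[4] = -0.0729-3.3022i

X = [2, -0.0729+3.3022i, -3.4271-3.2164i, -3.4271+3.2164i, -0.0729-3.3022i]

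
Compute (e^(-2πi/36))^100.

Since ω_36^36 = 1, powers reduce modulo 36.
100 mod 36 = 28
So ω_36^100 = ω_36^28 = e^(-2πi·28/36)

ω_36^100 = ω_36^28 = 0.1736+0.9848i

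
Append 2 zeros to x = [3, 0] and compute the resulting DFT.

Original 2-point DFT: [3, 3]
Zero-padded 4-point DFT provides frequency interpolation.

DFT_4([x, 0, ...]) = [3, 3, 3, 3]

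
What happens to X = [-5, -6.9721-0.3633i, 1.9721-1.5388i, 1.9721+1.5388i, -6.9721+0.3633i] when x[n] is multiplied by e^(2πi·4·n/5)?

Modulation property: DFT(ω_5^(-4n)·x[n]) = X[(k-4) mod 5], so circularly shift X by 4 positions.

X[k-4] = [-6.9721-0.3633i, 1.9721-1.5388i, 1.9721+1.5388i, -6.9721+0.3633i, -5]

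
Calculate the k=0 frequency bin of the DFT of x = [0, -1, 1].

X[0] = Σ(n=0 to 2) x[n] · ω_3^0 = Σ x[n]
= (0) + (-1) + (1)

X[0] = 0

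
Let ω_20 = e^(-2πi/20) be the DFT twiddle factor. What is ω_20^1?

ω_20^1 = e^(-2πi·1/20)
= cos(-2π·1/20) + i·sin(-2π·1/20)
= cos(-2π/20) + i·sin(-2π/20)

ω_20^1 = cos(-2π/20) + i·sin(-2π/20) = 0.9511-0.3090i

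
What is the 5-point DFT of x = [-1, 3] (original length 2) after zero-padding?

Original 2-point DFT: [2, -4]
Zero-padded 5-point DFT provides frequency interpolation.

DFT_5([x, 0, ...]) = [2, -0.0729-2.8532i, -3.4271-1.7634i, -3.4271+1.7634i, -0.0729+2.8532i]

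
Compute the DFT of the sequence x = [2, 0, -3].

X[k] = Σ(n=0 to 2) x[n] · ω_3^(nk)
where ω_3 = e^(-2πi/3)

Computing each X[k]:
X[0] = -1
X[1] = 3.5000-2.5981i
X[2] = 3.5000+2.5981i

X = [-1, 3.5000-2.5981i, 3.5000+2.5981i]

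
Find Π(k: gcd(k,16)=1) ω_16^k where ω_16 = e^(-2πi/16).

The primitive 16th roots of unity are ω_16^k for k coprime to 16: k ∈ {1, 3, 5, 7, 9, 11, 13, 15}
Their product equals the constant term of the cyclotomic polynomial Φ_16(x) up to sign.
For n ≥ 3, the product of all primitive nth roots of unity is 1. (For n=1 it is 1; for n=2 it is -1.)

1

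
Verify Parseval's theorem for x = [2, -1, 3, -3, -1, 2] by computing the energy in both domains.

Time domain:
Σ|x[n]|² = |2|² + |-1|² + |3|² + |-3|² + |-1|² + |2|² = 28.0000

Frequency domain:
(1/6)Σ|X[k]|² = (1/6)(|2|² + |4.5000-0.8660i|² + |-2.5000+6.0622i|² + |6|² + |-2.5000-6.0622i|² + |4.5000+0.8660i|²) = (1/6)·168.0000 = 28.0000

Both sides agree, confirming Parseval's theorem.

Σ|x[n]|² = (1/N)Σ|X[k]|² = 28.0000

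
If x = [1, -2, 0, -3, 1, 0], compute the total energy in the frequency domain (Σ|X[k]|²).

Parseval: Σ|x[n]|² = (1/N)Σ|X[k]|², so Σ|X[k]|² = N·Σ|x[n]|² = 6·15.0000

Σ|X[k]|² = N·Σ|x[n]|² = 6·15.0000 = 90.0000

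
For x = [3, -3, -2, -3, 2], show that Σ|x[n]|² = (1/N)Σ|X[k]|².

Time domain:
Σ|x[n]|² = |3|² + |-3|² + |-2|² + |-3|² + |2|² = 35.0000

Frequency domain:
(1/5)Σ|X[k]|² = (1/5)(|-3|² + |6.7361+4.1675i|² + |2.2639+3.8900i|² + |2.2639-3.8900i|² + |6.7361-4.1675i|²) = (1/5)·175.0000 = 35.0000

Both sides agree, confirming Parseval's theorem.

Σ|x[n]|² = (1/N)Σ|X[k]|² = 35.0000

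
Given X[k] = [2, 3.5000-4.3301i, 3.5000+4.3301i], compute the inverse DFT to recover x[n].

x[n] = (1/3) Σ(k=0 to 2) X[k] · e^(2πikn/3)

Computing each x[n]:
x[0] = 3
x[1] = 2
x[2] = -3

x = [3, 2, -3]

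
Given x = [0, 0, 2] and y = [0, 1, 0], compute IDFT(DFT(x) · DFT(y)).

(x ⊛ y)[n] = Σ(m=0 to 2) x[m] · y[(n-m) mod 3]

Computing each output sample:
(x ⊛ y)[0] = 2
(x ⊛ y)[1] = 0
(x ⊛ y)[2] = 0

x ⊛ y = [2, 0, 0]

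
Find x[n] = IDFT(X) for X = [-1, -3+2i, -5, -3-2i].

x[n] = (1/4) Σ(k=0 to 3) X[k] · e^(2πikn/4)

Computing each x[n]:
x[0] = -3
x[1] = 0
x[2] = 0
x[3] = 2

x = [-3, 0, 0, 2]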